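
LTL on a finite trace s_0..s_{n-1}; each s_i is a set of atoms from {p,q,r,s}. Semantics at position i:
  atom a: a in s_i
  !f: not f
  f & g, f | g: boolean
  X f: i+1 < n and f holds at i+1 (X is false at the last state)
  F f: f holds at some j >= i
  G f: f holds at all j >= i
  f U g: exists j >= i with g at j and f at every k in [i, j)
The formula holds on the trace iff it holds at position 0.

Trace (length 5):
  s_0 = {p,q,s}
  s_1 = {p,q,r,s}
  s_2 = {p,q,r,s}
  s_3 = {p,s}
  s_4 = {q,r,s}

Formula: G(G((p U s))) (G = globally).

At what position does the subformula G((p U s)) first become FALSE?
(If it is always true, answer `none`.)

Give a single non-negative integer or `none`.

Answer: none

Derivation:
s_0={p,q,s}: G((p U s))=True (p U s)=True p=True s=True
s_1={p,q,r,s}: G((p U s))=True (p U s)=True p=True s=True
s_2={p,q,r,s}: G((p U s))=True (p U s)=True p=True s=True
s_3={p,s}: G((p U s))=True (p U s)=True p=True s=True
s_4={q,r,s}: G((p U s))=True (p U s)=True p=False s=True
G(G((p U s))) holds globally = True
No violation — formula holds at every position.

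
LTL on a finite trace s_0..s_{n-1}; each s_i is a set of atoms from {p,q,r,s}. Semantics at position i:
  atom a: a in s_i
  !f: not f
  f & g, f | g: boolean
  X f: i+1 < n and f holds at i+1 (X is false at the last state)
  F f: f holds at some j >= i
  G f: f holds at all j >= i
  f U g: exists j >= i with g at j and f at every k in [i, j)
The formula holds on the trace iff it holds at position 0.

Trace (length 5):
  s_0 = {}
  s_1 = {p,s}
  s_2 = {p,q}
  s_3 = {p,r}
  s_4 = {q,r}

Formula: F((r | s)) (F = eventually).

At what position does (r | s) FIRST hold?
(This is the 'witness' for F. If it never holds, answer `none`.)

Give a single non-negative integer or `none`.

Answer: 1

Derivation:
s_0={}: (r | s)=False r=False s=False
s_1={p,s}: (r | s)=True r=False s=True
s_2={p,q}: (r | s)=False r=False s=False
s_3={p,r}: (r | s)=True r=True s=False
s_4={q,r}: (r | s)=True r=True s=False
F((r | s)) holds; first witness at position 1.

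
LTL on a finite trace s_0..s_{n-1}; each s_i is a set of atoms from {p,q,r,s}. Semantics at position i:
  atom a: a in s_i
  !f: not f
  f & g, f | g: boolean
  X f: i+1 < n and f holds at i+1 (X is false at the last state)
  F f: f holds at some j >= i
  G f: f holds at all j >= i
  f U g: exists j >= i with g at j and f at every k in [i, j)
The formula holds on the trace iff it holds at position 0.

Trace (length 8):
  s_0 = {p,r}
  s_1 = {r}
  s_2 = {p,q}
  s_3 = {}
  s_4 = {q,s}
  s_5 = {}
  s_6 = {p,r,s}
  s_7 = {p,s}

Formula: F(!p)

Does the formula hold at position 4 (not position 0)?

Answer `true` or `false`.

s_0={p,r}: F(!p)=True !p=False p=True
s_1={r}: F(!p)=True !p=True p=False
s_2={p,q}: F(!p)=True !p=False p=True
s_3={}: F(!p)=True !p=True p=False
s_4={q,s}: F(!p)=True !p=True p=False
s_5={}: F(!p)=True !p=True p=False
s_6={p,r,s}: F(!p)=False !p=False p=True
s_7={p,s}: F(!p)=False !p=False p=True
Evaluating at position 4: result = True

Answer: true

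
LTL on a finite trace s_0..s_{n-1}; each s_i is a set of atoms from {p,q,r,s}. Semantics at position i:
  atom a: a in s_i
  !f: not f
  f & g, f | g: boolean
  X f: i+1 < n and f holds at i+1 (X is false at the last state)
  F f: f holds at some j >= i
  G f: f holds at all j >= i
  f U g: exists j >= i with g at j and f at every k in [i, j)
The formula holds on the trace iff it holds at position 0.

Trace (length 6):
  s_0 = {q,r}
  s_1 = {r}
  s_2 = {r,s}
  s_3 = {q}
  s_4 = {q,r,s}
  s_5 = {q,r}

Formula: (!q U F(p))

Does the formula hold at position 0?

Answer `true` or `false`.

Answer: false

Derivation:
s_0={q,r}: (!q U F(p))=False !q=False q=True F(p)=False p=False
s_1={r}: (!q U F(p))=False !q=True q=False F(p)=False p=False
s_2={r,s}: (!q U F(p))=False !q=True q=False F(p)=False p=False
s_3={q}: (!q U F(p))=False !q=False q=True F(p)=False p=False
s_4={q,r,s}: (!q U F(p))=False !q=False q=True F(p)=False p=False
s_5={q,r}: (!q U F(p))=False !q=False q=True F(p)=False p=False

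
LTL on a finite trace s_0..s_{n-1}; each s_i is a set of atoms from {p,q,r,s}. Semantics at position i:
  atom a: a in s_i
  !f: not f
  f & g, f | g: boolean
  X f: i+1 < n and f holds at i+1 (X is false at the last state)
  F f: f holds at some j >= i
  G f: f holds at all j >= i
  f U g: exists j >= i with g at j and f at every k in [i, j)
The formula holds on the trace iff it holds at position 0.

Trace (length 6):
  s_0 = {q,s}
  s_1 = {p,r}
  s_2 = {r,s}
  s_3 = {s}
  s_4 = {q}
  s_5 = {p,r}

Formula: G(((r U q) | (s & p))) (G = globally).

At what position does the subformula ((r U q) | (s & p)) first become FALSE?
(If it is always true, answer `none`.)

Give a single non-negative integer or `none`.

Answer: 1

Derivation:
s_0={q,s}: ((r U q) | (s & p))=True (r U q)=True r=False q=True (s & p)=False s=True p=False
s_1={p,r}: ((r U q) | (s & p))=False (r U q)=False r=True q=False (s & p)=False s=False p=True
s_2={r,s}: ((r U q) | (s & p))=False (r U q)=False r=True q=False (s & p)=False s=True p=False
s_3={s}: ((r U q) | (s & p))=False (r U q)=False r=False q=False (s & p)=False s=True p=False
s_4={q}: ((r U q) | (s & p))=True (r U q)=True r=False q=True (s & p)=False s=False p=False
s_5={p,r}: ((r U q) | (s & p))=False (r U q)=False r=True q=False (s & p)=False s=False p=True
G(((r U q) | (s & p))) holds globally = False
First violation at position 1.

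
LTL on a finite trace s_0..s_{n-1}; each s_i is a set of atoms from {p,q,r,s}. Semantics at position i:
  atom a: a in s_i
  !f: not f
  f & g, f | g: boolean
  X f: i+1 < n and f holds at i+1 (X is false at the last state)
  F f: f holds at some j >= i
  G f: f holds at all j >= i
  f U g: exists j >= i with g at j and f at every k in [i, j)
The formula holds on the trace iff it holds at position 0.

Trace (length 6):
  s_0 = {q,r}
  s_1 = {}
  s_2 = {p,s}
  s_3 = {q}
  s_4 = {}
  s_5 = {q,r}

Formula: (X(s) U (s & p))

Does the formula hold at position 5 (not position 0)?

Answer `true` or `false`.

Answer: false

Derivation:
s_0={q,r}: (X(s) U (s & p))=False X(s)=False s=False (s & p)=False p=False
s_1={}: (X(s) U (s & p))=True X(s)=True s=False (s & p)=False p=False
s_2={p,s}: (X(s) U (s & p))=True X(s)=False s=True (s & p)=True p=True
s_3={q}: (X(s) U (s & p))=False X(s)=False s=False (s & p)=False p=False
s_4={}: (X(s) U (s & p))=False X(s)=False s=False (s & p)=False p=False
s_5={q,r}: (X(s) U (s & p))=False X(s)=False s=False (s & p)=False p=False
Evaluating at position 5: result = False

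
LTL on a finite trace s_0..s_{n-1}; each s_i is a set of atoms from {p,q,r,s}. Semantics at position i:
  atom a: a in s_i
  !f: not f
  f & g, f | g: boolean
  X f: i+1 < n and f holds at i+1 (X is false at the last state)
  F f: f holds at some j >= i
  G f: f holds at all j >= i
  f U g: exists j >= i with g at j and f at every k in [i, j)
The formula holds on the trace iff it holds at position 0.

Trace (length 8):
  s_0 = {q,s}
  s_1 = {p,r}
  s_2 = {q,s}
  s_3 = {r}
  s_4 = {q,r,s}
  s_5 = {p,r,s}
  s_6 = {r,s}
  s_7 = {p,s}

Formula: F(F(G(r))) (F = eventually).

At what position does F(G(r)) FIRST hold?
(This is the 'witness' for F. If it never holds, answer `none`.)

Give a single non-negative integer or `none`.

Answer: none

Derivation:
s_0={q,s}: F(G(r))=False G(r)=False r=False
s_1={p,r}: F(G(r))=False G(r)=False r=True
s_2={q,s}: F(G(r))=False G(r)=False r=False
s_3={r}: F(G(r))=False G(r)=False r=True
s_4={q,r,s}: F(G(r))=False G(r)=False r=True
s_5={p,r,s}: F(G(r))=False G(r)=False r=True
s_6={r,s}: F(G(r))=False G(r)=False r=True
s_7={p,s}: F(G(r))=False G(r)=False r=False
F(F(G(r))) does not hold (no witness exists).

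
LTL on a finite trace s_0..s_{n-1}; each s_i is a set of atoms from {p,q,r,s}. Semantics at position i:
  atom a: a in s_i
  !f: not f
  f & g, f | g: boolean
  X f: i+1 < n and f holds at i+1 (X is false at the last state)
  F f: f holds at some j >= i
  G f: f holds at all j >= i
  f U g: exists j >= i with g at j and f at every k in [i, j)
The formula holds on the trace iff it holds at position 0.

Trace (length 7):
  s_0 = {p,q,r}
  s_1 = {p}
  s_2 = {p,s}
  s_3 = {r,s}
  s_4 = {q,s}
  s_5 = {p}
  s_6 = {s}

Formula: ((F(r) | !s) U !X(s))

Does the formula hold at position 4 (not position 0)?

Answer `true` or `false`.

s_0={p,q,r}: ((F(r) | !s) U !X(s))=True (F(r) | !s)=True F(r)=True r=True !s=True s=False !X(s)=True X(s)=False
s_1={p}: ((F(r) | !s) U !X(s))=True (F(r) | !s)=True F(r)=True r=False !s=True s=False !X(s)=False X(s)=True
s_2={p,s}: ((F(r) | !s) U !X(s))=True (F(r) | !s)=True F(r)=True r=False !s=False s=True !X(s)=False X(s)=True
s_3={r,s}: ((F(r) | !s) U !X(s))=True (F(r) | !s)=True F(r)=True r=True !s=False s=True !X(s)=False X(s)=True
s_4={q,s}: ((F(r) | !s) U !X(s))=True (F(r) | !s)=False F(r)=False r=False !s=False s=True !X(s)=True X(s)=False
s_5={p}: ((F(r) | !s) U !X(s))=True (F(r) | !s)=True F(r)=False r=False !s=True s=False !X(s)=False X(s)=True
s_6={s}: ((F(r) | !s) U !X(s))=True (F(r) | !s)=False F(r)=False r=False !s=False s=True !X(s)=True X(s)=False
Evaluating at position 4: result = True

Answer: true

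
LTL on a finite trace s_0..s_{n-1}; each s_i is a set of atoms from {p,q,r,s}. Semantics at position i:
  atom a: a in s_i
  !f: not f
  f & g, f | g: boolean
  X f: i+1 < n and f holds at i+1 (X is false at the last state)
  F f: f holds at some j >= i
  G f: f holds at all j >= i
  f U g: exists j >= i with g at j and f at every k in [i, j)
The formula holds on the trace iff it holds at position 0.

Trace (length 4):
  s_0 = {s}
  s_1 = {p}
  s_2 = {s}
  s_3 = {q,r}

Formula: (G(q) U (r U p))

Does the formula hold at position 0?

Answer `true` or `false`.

Answer: false

Derivation:
s_0={s}: (G(q) U (r U p))=False G(q)=False q=False (r U p)=False r=False p=False
s_1={p}: (G(q) U (r U p))=True G(q)=False q=False (r U p)=True r=False p=True
s_2={s}: (G(q) U (r U p))=False G(q)=False q=False (r U p)=False r=False p=False
s_3={q,r}: (G(q) U (r U p))=False G(q)=True q=True (r U p)=False r=True p=False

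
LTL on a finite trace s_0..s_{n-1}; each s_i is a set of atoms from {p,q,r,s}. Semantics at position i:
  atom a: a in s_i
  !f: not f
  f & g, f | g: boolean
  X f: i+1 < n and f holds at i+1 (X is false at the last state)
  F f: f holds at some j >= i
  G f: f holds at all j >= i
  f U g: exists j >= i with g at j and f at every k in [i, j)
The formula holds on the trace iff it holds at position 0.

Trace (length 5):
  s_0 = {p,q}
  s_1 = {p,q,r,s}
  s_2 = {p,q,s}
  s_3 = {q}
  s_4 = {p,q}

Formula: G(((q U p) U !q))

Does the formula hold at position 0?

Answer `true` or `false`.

s_0={p,q}: G(((q U p) U !q))=False ((q U p) U !q)=False (q U p)=True q=True p=True !q=False
s_1={p,q,r,s}: G(((q U p) U !q))=False ((q U p) U !q)=False (q U p)=True q=True p=True !q=False
s_2={p,q,s}: G(((q U p) U !q))=False ((q U p) U !q)=False (q U p)=True q=True p=True !q=False
s_3={q}: G(((q U p) U !q))=False ((q U p) U !q)=False (q U p)=True q=True p=False !q=False
s_4={p,q}: G(((q U p) U !q))=False ((q U p) U !q)=False (q U p)=True q=True p=True !q=False

Answer: false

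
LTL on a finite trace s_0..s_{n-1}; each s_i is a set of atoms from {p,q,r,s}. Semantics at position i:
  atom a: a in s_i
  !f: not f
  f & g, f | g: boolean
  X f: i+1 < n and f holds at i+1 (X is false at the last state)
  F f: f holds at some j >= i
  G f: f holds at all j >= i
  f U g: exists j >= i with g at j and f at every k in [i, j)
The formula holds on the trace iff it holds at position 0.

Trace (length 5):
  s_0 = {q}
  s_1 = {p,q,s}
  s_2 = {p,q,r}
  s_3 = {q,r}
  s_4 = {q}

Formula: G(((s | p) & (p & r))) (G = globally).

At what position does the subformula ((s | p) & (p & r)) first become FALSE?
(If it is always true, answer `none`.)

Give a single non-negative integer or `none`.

s_0={q}: ((s | p) & (p & r))=False (s | p)=False s=False p=False (p & r)=False r=False
s_1={p,q,s}: ((s | p) & (p & r))=False (s | p)=True s=True p=True (p & r)=False r=False
s_2={p,q,r}: ((s | p) & (p & r))=True (s | p)=True s=False p=True (p & r)=True r=True
s_3={q,r}: ((s | p) & (p & r))=False (s | p)=False s=False p=False (p & r)=False r=True
s_4={q}: ((s | p) & (p & r))=False (s | p)=False s=False p=False (p & r)=False r=False
G(((s | p) & (p & r))) holds globally = False
First violation at position 0.

Answer: 0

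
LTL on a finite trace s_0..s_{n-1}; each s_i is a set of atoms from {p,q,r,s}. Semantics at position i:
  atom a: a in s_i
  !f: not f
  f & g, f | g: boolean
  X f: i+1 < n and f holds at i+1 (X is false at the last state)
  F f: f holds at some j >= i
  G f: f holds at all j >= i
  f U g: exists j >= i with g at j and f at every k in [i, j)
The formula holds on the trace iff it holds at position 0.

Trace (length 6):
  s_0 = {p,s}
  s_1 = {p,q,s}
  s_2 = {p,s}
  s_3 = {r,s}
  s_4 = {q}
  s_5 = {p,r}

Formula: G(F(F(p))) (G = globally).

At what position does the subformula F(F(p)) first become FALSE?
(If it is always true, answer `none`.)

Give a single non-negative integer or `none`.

s_0={p,s}: F(F(p))=True F(p)=True p=True
s_1={p,q,s}: F(F(p))=True F(p)=True p=True
s_2={p,s}: F(F(p))=True F(p)=True p=True
s_3={r,s}: F(F(p))=True F(p)=True p=False
s_4={q}: F(F(p))=True F(p)=True p=False
s_5={p,r}: F(F(p))=True F(p)=True p=True
G(F(F(p))) holds globally = True
No violation — formula holds at every position.

Answer: none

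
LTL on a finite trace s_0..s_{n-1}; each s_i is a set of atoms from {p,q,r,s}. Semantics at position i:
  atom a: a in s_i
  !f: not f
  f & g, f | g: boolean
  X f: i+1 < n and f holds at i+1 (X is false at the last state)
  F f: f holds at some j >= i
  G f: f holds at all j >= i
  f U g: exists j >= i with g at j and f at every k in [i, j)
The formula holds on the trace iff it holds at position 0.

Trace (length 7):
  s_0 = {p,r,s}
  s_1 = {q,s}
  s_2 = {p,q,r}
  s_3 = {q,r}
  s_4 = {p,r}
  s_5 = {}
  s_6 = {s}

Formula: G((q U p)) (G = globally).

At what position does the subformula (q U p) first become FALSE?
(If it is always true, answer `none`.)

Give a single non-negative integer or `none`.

Answer: 5

Derivation:
s_0={p,r,s}: (q U p)=True q=False p=True
s_1={q,s}: (q U p)=True q=True p=False
s_2={p,q,r}: (q U p)=True q=True p=True
s_3={q,r}: (q U p)=True q=True p=False
s_4={p,r}: (q U p)=True q=False p=True
s_5={}: (q U p)=False q=False p=False
s_6={s}: (q U p)=False q=False p=False
G((q U p)) holds globally = False
First violation at position 5.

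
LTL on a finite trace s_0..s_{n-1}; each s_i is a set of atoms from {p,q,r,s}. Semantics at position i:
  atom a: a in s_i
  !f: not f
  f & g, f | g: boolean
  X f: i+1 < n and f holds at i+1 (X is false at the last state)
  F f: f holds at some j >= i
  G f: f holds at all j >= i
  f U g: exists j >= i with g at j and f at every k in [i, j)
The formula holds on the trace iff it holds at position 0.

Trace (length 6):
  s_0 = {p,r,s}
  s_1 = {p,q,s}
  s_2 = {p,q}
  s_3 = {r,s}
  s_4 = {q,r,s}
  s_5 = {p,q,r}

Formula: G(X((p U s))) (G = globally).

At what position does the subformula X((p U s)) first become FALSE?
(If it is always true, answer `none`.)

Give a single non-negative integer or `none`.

Answer: 4

Derivation:
s_0={p,r,s}: X((p U s))=True (p U s)=True p=True s=True
s_1={p,q,s}: X((p U s))=True (p U s)=True p=True s=True
s_2={p,q}: X((p U s))=True (p U s)=True p=True s=False
s_3={r,s}: X((p U s))=True (p U s)=True p=False s=True
s_4={q,r,s}: X((p U s))=False (p U s)=True p=False s=True
s_5={p,q,r}: X((p U s))=False (p U s)=False p=True s=False
G(X((p U s))) holds globally = False
First violation at position 4.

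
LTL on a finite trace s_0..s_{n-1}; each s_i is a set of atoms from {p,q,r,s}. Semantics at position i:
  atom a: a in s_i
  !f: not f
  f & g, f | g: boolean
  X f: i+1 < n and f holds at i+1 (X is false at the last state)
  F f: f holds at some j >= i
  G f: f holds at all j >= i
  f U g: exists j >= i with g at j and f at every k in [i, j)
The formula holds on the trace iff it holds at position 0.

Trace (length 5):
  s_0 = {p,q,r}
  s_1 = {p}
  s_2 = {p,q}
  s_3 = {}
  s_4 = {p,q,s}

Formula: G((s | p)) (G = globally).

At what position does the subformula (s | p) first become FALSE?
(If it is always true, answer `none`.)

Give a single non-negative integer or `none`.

s_0={p,q,r}: (s | p)=True s=False p=True
s_1={p}: (s | p)=True s=False p=True
s_2={p,q}: (s | p)=True s=False p=True
s_3={}: (s | p)=False s=False p=False
s_4={p,q,s}: (s | p)=True s=True p=True
G((s | p)) holds globally = False
First violation at position 3.

Answer: 3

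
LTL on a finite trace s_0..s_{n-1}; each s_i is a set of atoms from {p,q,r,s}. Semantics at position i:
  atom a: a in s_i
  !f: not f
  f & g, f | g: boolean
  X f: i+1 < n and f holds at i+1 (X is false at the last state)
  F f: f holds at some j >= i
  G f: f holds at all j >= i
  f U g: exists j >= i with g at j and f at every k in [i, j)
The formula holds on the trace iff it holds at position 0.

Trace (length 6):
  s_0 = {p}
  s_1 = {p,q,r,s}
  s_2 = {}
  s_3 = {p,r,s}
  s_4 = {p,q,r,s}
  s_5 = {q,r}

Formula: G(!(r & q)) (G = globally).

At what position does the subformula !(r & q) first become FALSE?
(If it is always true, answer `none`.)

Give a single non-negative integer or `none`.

Answer: 1

Derivation:
s_0={p}: !(r & q)=True (r & q)=False r=False q=False
s_1={p,q,r,s}: !(r & q)=False (r & q)=True r=True q=True
s_2={}: !(r & q)=True (r & q)=False r=False q=False
s_3={p,r,s}: !(r & q)=True (r & q)=False r=True q=False
s_4={p,q,r,s}: !(r & q)=False (r & q)=True r=True q=True
s_5={q,r}: !(r & q)=False (r & q)=True r=True q=True
G(!(r & q)) holds globally = False
First violation at position 1.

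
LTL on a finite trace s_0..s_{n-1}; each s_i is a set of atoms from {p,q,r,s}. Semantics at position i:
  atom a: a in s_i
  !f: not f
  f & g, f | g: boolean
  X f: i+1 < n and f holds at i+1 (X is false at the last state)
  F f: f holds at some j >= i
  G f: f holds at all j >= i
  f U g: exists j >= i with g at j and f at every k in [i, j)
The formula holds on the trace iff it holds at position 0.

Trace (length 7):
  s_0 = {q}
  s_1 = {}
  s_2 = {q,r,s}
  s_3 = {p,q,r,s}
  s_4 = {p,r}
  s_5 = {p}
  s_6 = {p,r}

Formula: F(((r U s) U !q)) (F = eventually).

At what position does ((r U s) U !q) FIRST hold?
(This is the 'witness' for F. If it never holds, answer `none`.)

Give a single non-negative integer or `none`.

Answer: 1

Derivation:
s_0={q}: ((r U s) U !q)=False (r U s)=False r=False s=False !q=False q=True
s_1={}: ((r U s) U !q)=True (r U s)=False r=False s=False !q=True q=False
s_2={q,r,s}: ((r U s) U !q)=True (r U s)=True r=True s=True !q=False q=True
s_3={p,q,r,s}: ((r U s) U !q)=True (r U s)=True r=True s=True !q=False q=True
s_4={p,r}: ((r U s) U !q)=True (r U s)=False r=True s=False !q=True q=False
s_5={p}: ((r U s) U !q)=True (r U s)=False r=False s=False !q=True q=False
s_6={p,r}: ((r U s) U !q)=True (r U s)=False r=True s=False !q=True q=False
F(((r U s) U !q)) holds; first witness at position 1.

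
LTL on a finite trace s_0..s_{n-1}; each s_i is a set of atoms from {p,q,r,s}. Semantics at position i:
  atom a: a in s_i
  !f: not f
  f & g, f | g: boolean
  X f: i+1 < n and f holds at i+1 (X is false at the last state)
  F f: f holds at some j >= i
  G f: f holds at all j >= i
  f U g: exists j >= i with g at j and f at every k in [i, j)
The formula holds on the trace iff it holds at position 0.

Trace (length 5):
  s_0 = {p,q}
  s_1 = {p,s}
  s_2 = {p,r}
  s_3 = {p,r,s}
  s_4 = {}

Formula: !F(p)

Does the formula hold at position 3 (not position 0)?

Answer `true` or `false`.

Answer: false

Derivation:
s_0={p,q}: !F(p)=False F(p)=True p=True
s_1={p,s}: !F(p)=False F(p)=True p=True
s_2={p,r}: !F(p)=False F(p)=True p=True
s_3={p,r,s}: !F(p)=False F(p)=True p=True
s_4={}: !F(p)=True F(p)=False p=False
Evaluating at position 3: result = False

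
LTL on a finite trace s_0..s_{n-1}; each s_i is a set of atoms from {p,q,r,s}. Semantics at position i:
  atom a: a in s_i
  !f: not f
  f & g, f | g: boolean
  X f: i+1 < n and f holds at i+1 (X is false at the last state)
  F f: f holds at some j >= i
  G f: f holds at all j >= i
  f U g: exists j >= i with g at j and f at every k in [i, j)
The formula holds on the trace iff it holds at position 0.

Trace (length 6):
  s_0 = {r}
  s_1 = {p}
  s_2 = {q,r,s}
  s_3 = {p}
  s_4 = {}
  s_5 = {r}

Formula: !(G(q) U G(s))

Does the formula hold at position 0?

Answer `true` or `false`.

s_0={r}: !(G(q) U G(s))=True (G(q) U G(s))=False G(q)=False q=False G(s)=False s=False
s_1={p}: !(G(q) U G(s))=True (G(q) U G(s))=False G(q)=False q=False G(s)=False s=False
s_2={q,r,s}: !(G(q) U G(s))=True (G(q) U G(s))=False G(q)=False q=True G(s)=False s=True
s_3={p}: !(G(q) U G(s))=True (G(q) U G(s))=False G(q)=False q=False G(s)=False s=False
s_4={}: !(G(q) U G(s))=True (G(q) U G(s))=False G(q)=False q=False G(s)=False s=False
s_5={r}: !(G(q) U G(s))=True (G(q) U G(s))=False G(q)=False q=False G(s)=False s=False

Answer: true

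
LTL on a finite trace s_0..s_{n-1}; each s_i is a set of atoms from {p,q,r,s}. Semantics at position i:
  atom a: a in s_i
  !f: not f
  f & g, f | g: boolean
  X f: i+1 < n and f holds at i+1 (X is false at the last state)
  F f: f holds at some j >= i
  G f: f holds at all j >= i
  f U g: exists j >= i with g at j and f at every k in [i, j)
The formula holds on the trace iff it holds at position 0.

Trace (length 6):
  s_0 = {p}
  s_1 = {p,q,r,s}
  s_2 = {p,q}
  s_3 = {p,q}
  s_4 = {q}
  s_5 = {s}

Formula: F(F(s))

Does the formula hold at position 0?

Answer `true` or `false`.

s_0={p}: F(F(s))=True F(s)=True s=False
s_1={p,q,r,s}: F(F(s))=True F(s)=True s=True
s_2={p,q}: F(F(s))=True F(s)=True s=False
s_3={p,q}: F(F(s))=True F(s)=True s=False
s_4={q}: F(F(s))=True F(s)=True s=False
s_5={s}: F(F(s))=True F(s)=True s=True

Answer: true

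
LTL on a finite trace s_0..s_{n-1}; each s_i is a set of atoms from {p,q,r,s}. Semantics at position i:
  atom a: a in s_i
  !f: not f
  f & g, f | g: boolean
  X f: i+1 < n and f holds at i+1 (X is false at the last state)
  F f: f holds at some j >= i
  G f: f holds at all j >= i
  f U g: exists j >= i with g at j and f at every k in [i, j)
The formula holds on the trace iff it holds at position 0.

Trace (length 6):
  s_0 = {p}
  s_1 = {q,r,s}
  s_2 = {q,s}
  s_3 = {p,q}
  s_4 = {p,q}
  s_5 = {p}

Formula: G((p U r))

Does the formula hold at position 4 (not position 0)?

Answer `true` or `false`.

Answer: false

Derivation:
s_0={p}: G((p U r))=False (p U r)=True p=True r=False
s_1={q,r,s}: G((p U r))=False (p U r)=True p=False r=True
s_2={q,s}: G((p U r))=False (p U r)=False p=False r=False
s_3={p,q}: G((p U r))=False (p U r)=False p=True r=False
s_4={p,q}: G((p U r))=False (p U r)=False p=True r=False
s_5={p}: G((p U r))=False (p U r)=False p=True r=False
Evaluating at position 4: result = False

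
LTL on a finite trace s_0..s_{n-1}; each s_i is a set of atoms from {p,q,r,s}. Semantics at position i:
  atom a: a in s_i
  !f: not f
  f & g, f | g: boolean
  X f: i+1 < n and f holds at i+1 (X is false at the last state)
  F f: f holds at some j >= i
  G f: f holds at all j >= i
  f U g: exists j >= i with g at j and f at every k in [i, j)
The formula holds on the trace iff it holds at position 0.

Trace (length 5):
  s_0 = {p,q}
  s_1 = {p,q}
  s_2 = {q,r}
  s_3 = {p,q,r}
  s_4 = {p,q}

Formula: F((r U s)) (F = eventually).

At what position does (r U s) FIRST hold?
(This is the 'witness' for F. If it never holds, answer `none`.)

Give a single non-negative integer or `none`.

s_0={p,q}: (r U s)=False r=False s=False
s_1={p,q}: (r U s)=False r=False s=False
s_2={q,r}: (r U s)=False r=True s=False
s_3={p,q,r}: (r U s)=False r=True s=False
s_4={p,q}: (r U s)=False r=False s=False
F((r U s)) does not hold (no witness exists).

Answer: none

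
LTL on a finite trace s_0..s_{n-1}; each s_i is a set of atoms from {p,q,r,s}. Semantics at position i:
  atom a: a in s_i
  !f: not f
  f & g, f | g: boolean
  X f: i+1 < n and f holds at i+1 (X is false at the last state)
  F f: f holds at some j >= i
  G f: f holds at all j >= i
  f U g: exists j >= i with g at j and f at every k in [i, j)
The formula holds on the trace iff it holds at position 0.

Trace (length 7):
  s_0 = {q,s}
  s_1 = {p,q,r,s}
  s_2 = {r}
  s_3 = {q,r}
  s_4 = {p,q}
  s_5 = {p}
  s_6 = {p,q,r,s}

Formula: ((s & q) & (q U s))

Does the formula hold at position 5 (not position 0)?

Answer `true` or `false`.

Answer: false

Derivation:
s_0={q,s}: ((s & q) & (q U s))=True (s & q)=True s=True q=True (q U s)=True
s_1={p,q,r,s}: ((s & q) & (q U s))=True (s & q)=True s=True q=True (q U s)=True
s_2={r}: ((s & q) & (q U s))=False (s & q)=False s=False q=False (q U s)=False
s_3={q,r}: ((s & q) & (q U s))=False (s & q)=False s=False q=True (q U s)=False
s_4={p,q}: ((s & q) & (q U s))=False (s & q)=False s=False q=True (q U s)=False
s_5={p}: ((s & q) & (q U s))=False (s & q)=False s=False q=False (q U s)=False
s_6={p,q,r,s}: ((s & q) & (q U s))=True (s & q)=True s=True q=True (q U s)=True
Evaluating at position 5: result = False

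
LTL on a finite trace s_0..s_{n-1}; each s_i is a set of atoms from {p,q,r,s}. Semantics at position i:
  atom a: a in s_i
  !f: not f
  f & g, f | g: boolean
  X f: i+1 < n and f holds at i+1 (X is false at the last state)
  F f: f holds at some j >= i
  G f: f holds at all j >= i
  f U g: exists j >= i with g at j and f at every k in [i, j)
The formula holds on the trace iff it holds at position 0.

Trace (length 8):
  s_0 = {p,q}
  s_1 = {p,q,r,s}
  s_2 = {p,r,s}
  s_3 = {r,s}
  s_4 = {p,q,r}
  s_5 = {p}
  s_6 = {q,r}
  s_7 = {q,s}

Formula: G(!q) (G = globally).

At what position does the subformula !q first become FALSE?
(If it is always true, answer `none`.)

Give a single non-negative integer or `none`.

s_0={p,q}: !q=False q=True
s_1={p,q,r,s}: !q=False q=True
s_2={p,r,s}: !q=True q=False
s_3={r,s}: !q=True q=False
s_4={p,q,r}: !q=False q=True
s_5={p}: !q=True q=False
s_6={q,r}: !q=False q=True
s_7={q,s}: !q=False q=True
G(!q) holds globally = False
First violation at position 0.

Answer: 0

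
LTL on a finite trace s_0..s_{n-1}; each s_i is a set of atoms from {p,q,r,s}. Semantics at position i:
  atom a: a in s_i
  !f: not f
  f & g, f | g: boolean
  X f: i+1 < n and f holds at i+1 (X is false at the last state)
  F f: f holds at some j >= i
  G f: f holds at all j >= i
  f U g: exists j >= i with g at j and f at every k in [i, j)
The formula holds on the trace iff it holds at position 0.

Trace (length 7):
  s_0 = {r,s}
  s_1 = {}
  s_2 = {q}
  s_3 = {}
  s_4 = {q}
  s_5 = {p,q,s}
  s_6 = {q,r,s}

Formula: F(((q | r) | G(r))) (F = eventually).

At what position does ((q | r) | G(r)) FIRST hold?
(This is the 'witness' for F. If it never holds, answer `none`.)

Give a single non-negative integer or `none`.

s_0={r,s}: ((q | r) | G(r))=True (q | r)=True q=False r=True G(r)=False
s_1={}: ((q | r) | G(r))=False (q | r)=False q=False r=False G(r)=False
s_2={q}: ((q | r) | G(r))=True (q | r)=True q=True r=False G(r)=False
s_3={}: ((q | r) | G(r))=False (q | r)=False q=False r=False G(r)=False
s_4={q}: ((q | r) | G(r))=True (q | r)=True q=True r=False G(r)=False
s_5={p,q,s}: ((q | r) | G(r))=True (q | r)=True q=True r=False G(r)=False
s_6={q,r,s}: ((q | r) | G(r))=True (q | r)=True q=True r=True G(r)=True
F(((q | r) | G(r))) holds; first witness at position 0.

Answer: 0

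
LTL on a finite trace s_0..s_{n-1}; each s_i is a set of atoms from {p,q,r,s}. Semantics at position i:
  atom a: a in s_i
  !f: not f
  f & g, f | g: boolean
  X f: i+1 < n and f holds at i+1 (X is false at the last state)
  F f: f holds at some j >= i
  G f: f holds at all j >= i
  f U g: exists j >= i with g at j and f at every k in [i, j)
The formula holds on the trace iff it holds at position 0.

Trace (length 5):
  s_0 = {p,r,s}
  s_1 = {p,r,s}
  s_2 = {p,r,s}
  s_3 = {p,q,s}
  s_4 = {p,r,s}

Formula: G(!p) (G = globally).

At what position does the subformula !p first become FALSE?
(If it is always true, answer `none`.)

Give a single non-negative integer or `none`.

s_0={p,r,s}: !p=False p=True
s_1={p,r,s}: !p=False p=True
s_2={p,r,s}: !p=False p=True
s_3={p,q,s}: !p=False p=True
s_4={p,r,s}: !p=False p=True
G(!p) holds globally = False
First violation at position 0.

Answer: 0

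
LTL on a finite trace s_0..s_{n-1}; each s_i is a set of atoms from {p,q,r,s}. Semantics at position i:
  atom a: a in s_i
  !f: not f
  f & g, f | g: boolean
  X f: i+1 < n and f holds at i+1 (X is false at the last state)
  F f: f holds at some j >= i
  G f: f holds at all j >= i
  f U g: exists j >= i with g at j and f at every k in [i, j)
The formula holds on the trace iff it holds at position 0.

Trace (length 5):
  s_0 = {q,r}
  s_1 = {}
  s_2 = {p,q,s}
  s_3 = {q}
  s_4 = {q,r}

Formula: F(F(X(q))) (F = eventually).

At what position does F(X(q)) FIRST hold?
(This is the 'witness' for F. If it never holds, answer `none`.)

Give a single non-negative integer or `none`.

s_0={q,r}: F(X(q))=True X(q)=False q=True
s_1={}: F(X(q))=True X(q)=True q=False
s_2={p,q,s}: F(X(q))=True X(q)=True q=True
s_3={q}: F(X(q))=True X(q)=True q=True
s_4={q,r}: F(X(q))=False X(q)=False q=True
F(F(X(q))) holds; first witness at position 0.

Answer: 0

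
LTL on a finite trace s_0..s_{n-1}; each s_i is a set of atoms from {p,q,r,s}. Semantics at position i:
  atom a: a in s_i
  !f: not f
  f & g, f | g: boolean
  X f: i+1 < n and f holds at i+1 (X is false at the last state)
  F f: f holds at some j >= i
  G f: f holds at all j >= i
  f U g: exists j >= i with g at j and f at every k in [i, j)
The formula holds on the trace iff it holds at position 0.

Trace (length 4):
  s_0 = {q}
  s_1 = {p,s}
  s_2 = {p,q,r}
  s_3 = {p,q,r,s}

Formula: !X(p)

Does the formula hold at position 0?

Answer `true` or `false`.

Answer: false

Derivation:
s_0={q}: !X(p)=False X(p)=True p=False
s_1={p,s}: !X(p)=False X(p)=True p=True
s_2={p,q,r}: !X(p)=False X(p)=True p=True
s_3={p,q,r,s}: !X(p)=True X(p)=False p=True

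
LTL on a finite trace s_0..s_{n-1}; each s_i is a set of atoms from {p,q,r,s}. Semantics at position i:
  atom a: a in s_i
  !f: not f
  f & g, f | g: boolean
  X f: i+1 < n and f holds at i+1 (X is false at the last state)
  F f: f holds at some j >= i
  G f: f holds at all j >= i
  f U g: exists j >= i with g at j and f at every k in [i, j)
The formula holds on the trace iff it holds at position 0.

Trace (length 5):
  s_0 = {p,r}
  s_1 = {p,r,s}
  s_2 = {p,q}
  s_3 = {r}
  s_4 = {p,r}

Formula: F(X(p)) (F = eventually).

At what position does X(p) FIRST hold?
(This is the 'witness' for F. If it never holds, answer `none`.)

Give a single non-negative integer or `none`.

s_0={p,r}: X(p)=True p=True
s_1={p,r,s}: X(p)=True p=True
s_2={p,q}: X(p)=False p=True
s_3={r}: X(p)=True p=False
s_4={p,r}: X(p)=False p=True
F(X(p)) holds; first witness at position 0.

Answer: 0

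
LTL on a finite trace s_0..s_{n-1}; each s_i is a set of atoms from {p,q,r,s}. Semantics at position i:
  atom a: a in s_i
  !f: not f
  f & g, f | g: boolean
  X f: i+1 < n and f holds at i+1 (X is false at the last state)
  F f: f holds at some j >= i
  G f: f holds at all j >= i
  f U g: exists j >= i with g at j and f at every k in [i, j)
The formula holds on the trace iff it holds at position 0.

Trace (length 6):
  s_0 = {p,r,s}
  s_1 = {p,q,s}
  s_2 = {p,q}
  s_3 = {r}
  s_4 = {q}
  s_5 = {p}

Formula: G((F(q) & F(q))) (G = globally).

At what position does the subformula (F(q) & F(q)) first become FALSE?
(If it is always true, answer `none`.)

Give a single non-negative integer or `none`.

Answer: 5

Derivation:
s_0={p,r,s}: (F(q) & F(q))=True F(q)=True q=False
s_1={p,q,s}: (F(q) & F(q))=True F(q)=True q=True
s_2={p,q}: (F(q) & F(q))=True F(q)=True q=True
s_3={r}: (F(q) & F(q))=True F(q)=True q=False
s_4={q}: (F(q) & F(q))=True F(q)=True q=True
s_5={p}: (F(q) & F(q))=False F(q)=False q=False
G((F(q) & F(q))) holds globally = False
First violation at position 5.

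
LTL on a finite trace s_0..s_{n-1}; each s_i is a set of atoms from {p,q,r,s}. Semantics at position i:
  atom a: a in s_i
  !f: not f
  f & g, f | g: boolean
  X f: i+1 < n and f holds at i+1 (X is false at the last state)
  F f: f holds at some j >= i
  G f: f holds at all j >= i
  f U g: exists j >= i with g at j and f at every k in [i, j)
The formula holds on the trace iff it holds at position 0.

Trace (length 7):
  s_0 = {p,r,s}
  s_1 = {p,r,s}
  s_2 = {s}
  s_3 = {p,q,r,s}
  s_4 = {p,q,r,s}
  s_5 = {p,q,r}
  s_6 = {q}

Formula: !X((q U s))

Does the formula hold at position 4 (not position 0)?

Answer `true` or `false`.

s_0={p,r,s}: !X((q U s))=False X((q U s))=True (q U s)=True q=False s=True
s_1={p,r,s}: !X((q U s))=False X((q U s))=True (q U s)=True q=False s=True
s_2={s}: !X((q U s))=False X((q U s))=True (q U s)=True q=False s=True
s_3={p,q,r,s}: !X((q U s))=False X((q U s))=True (q U s)=True q=True s=True
s_4={p,q,r,s}: !X((q U s))=True X((q U s))=False (q U s)=True q=True s=True
s_5={p,q,r}: !X((q U s))=True X((q U s))=False (q U s)=False q=True s=False
s_6={q}: !X((q U s))=True X((q U s))=False (q U s)=False q=True s=False
Evaluating at position 4: result = True

Answer: true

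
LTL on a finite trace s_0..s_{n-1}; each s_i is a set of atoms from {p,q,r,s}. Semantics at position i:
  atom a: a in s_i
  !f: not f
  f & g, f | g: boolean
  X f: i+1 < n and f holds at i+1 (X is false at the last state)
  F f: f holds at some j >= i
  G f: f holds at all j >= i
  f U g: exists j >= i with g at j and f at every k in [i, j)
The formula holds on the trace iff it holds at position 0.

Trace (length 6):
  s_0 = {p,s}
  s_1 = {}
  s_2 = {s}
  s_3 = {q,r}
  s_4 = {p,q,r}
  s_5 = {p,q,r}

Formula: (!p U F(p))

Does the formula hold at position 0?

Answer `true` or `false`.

s_0={p,s}: (!p U F(p))=True !p=False p=True F(p)=True
s_1={}: (!p U F(p))=True !p=True p=False F(p)=True
s_2={s}: (!p U F(p))=True !p=True p=False F(p)=True
s_3={q,r}: (!p U F(p))=True !p=True p=False F(p)=True
s_4={p,q,r}: (!p U F(p))=True !p=False p=True F(p)=True
s_5={p,q,r}: (!p U F(p))=True !p=False p=True F(p)=True

Answer: true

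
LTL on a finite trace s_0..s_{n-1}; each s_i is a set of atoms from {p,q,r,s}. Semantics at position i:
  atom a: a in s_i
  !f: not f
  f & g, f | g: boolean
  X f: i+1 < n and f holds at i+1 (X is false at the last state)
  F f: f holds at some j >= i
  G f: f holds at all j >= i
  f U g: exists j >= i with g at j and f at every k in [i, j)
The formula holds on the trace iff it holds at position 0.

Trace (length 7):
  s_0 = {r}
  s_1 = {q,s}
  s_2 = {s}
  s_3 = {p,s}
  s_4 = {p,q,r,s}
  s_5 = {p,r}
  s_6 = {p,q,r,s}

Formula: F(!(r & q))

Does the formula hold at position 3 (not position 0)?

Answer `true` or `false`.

s_0={r}: F(!(r & q))=True !(r & q)=True (r & q)=False r=True q=False
s_1={q,s}: F(!(r & q))=True !(r & q)=True (r & q)=False r=False q=True
s_2={s}: F(!(r & q))=True !(r & q)=True (r & q)=False r=False q=False
s_3={p,s}: F(!(r & q))=True !(r & q)=True (r & q)=False r=False q=False
s_4={p,q,r,s}: F(!(r & q))=True !(r & q)=False (r & q)=True r=True q=True
s_5={p,r}: F(!(r & q))=True !(r & q)=True (r & q)=False r=True q=False
s_6={p,q,r,s}: F(!(r & q))=False !(r & q)=False (r & q)=True r=True q=True
Evaluating at position 3: result = True

Answer: true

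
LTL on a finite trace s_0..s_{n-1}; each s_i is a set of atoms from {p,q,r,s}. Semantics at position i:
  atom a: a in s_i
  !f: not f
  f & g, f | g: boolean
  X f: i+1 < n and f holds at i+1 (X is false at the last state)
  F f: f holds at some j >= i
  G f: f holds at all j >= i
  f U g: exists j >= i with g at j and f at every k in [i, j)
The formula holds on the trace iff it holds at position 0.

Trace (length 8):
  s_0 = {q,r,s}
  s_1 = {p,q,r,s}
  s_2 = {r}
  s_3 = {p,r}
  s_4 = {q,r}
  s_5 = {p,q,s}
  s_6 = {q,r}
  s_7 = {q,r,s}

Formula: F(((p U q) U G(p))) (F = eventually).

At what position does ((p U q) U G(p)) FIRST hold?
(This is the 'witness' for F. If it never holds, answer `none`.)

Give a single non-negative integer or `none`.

Answer: none

Derivation:
s_0={q,r,s}: ((p U q) U G(p))=False (p U q)=True p=False q=True G(p)=False
s_1={p,q,r,s}: ((p U q) U G(p))=False (p U q)=True p=True q=True G(p)=False
s_2={r}: ((p U q) U G(p))=False (p U q)=False p=False q=False G(p)=False
s_3={p,r}: ((p U q) U G(p))=False (p U q)=True p=True q=False G(p)=False
s_4={q,r}: ((p U q) U G(p))=False (p U q)=True p=False q=True G(p)=False
s_5={p,q,s}: ((p U q) U G(p))=False (p U q)=True p=True q=True G(p)=False
s_6={q,r}: ((p U q) U G(p))=False (p U q)=True p=False q=True G(p)=False
s_7={q,r,s}: ((p U q) U G(p))=False (p U q)=True p=False q=True G(p)=False
F(((p U q) U G(p))) does not hold (no witness exists).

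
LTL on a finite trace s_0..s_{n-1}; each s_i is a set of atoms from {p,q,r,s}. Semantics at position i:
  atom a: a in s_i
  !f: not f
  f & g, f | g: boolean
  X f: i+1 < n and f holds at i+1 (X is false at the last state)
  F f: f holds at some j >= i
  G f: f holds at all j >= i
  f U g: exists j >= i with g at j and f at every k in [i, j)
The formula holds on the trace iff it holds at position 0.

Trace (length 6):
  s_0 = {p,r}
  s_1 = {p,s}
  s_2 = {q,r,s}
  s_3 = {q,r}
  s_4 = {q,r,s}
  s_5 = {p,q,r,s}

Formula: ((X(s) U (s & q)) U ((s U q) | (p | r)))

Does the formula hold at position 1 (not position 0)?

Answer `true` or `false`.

s_0={p,r}: ((X(s) U (s & q)) U ((s U q) | (p | r)))=True (X(s) U (s & q))=True X(s)=True s=False (s & q)=False q=False ((s U q) | (p | r))=True (s U q)=False (p | r)=True p=True r=True
s_1={p,s}: ((X(s) U (s & q)) U ((s U q) | (p | r)))=True (X(s) U (s & q))=True X(s)=True s=True (s & q)=False q=False ((s U q) | (p | r))=True (s U q)=True (p | r)=True p=True r=False
s_2={q,r,s}: ((X(s) U (s & q)) U ((s U q) | (p | r)))=True (X(s) U (s & q))=True X(s)=False s=True (s & q)=True q=True ((s U q) | (p | r))=True (s U q)=True (p | r)=True p=False r=True
s_3={q,r}: ((X(s) U (s & q)) U ((s U q) | (p | r)))=True (X(s) U (s & q))=True X(s)=True s=False (s & q)=False q=True ((s U q) | (p | r))=True (s U q)=True (p | r)=True p=False r=True
s_4={q,r,s}: ((X(s) U (s & q)) U ((s U q) | (p | r)))=True (X(s) U (s & q))=True X(s)=True s=True (s & q)=True q=True ((s U q) | (p | r))=True (s U q)=True (p | r)=True p=False r=True
s_5={p,q,r,s}: ((X(s) U (s & q)) U ((s U q) | (p | r)))=True (X(s) U (s & q))=True X(s)=False s=True (s & q)=True q=True ((s U q) | (p | r))=True (s U q)=True (p | r)=True p=True r=True
Evaluating at position 1: result = True

Answer: true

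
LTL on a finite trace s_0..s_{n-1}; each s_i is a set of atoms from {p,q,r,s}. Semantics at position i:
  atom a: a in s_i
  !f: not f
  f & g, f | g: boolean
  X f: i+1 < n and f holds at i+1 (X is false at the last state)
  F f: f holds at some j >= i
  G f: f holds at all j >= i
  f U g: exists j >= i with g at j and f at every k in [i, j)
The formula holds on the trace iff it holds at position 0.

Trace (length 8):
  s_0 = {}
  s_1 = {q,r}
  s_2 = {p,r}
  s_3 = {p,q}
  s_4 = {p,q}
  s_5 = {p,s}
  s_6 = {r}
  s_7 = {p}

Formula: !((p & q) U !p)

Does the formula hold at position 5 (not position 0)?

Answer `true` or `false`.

Answer: true

Derivation:
s_0={}: !((p & q) U !p)=False ((p & q) U !p)=True (p & q)=False p=False q=False !p=True
s_1={q,r}: !((p & q) U !p)=False ((p & q) U !p)=True (p & q)=False p=False q=True !p=True
s_2={p,r}: !((p & q) U !p)=True ((p & q) U !p)=False (p & q)=False p=True q=False !p=False
s_3={p,q}: !((p & q) U !p)=True ((p & q) U !p)=False (p & q)=True p=True q=True !p=False
s_4={p,q}: !((p & q) U !p)=True ((p & q) U !p)=False (p & q)=True p=True q=True !p=False
s_5={p,s}: !((p & q) U !p)=True ((p & q) U !p)=False (p & q)=False p=True q=False !p=False
s_6={r}: !((p & q) U !p)=False ((p & q) U !p)=True (p & q)=False p=False q=False !p=True
s_7={p}: !((p & q) U !p)=True ((p & q) U !p)=False (p & q)=False p=True q=False !p=False
Evaluating at position 5: result = True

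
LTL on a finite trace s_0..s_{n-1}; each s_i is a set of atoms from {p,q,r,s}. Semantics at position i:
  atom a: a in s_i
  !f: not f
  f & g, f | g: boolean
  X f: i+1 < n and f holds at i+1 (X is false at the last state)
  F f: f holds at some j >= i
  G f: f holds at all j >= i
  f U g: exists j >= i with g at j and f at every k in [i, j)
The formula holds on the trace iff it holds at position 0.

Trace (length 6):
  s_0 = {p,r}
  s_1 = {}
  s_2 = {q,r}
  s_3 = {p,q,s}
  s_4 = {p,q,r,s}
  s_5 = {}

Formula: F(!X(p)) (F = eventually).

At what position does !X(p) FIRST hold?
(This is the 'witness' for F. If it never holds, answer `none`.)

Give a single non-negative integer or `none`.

s_0={p,r}: !X(p)=True X(p)=False p=True
s_1={}: !X(p)=True X(p)=False p=False
s_2={q,r}: !X(p)=False X(p)=True p=False
s_3={p,q,s}: !X(p)=False X(p)=True p=True
s_4={p,q,r,s}: !X(p)=True X(p)=False p=True
s_5={}: !X(p)=True X(p)=False p=False
F(!X(p)) holds; first witness at position 0.

Answer: 0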